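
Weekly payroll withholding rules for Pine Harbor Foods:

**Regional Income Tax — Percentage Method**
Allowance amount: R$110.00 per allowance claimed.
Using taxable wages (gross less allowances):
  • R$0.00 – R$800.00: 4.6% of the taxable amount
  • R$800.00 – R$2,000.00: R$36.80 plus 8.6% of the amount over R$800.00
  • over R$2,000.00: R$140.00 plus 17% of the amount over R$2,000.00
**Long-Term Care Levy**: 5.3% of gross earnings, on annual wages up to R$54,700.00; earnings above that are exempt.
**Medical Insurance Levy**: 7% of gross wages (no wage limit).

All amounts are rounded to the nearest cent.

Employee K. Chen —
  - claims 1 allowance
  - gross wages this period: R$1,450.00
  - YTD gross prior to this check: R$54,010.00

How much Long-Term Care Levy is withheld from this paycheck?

Long-Term Care Levy: cap R$54,700.00 − YTD R$54,010.00 = R$690.00 subject; 5.3% × R$690.00 = R$36.57

R$36.57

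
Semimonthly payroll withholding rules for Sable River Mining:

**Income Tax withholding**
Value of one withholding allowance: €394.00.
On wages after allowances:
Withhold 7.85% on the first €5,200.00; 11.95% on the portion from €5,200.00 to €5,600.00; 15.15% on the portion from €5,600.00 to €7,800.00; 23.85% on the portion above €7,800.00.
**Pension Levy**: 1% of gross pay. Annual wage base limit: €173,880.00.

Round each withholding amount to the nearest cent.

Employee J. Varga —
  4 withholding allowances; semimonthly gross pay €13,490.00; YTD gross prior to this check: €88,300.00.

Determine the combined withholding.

€1,905.39

Income Tax: taxable = €13,490.00 − 4×€394.00 = €11,914.00
  €789.30 + 23.85% × (€11,914.00 − €7,800.00) = €789.30 + 23.85% × €4,114.00 = €1,770.49
Pension Levy: 1% × €13,490.00 = €134.90
Total: €1,770.49 + €134.90 = €1,905.39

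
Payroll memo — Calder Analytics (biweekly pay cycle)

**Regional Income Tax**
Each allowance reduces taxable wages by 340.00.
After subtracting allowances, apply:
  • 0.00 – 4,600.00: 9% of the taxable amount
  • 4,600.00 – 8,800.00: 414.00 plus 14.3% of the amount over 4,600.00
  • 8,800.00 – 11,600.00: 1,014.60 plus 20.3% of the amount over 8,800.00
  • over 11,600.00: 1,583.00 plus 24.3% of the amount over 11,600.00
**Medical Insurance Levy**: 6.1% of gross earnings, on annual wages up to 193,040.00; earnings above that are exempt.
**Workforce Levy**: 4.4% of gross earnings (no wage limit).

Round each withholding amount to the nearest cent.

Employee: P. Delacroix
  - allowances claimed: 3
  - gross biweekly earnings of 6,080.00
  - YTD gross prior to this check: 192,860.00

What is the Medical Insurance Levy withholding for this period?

Medical Insurance Levy: cap 193,040.00 − YTD 192,860.00 = 180.00 subject; 6.1% × 180.00 = 10.98

10.98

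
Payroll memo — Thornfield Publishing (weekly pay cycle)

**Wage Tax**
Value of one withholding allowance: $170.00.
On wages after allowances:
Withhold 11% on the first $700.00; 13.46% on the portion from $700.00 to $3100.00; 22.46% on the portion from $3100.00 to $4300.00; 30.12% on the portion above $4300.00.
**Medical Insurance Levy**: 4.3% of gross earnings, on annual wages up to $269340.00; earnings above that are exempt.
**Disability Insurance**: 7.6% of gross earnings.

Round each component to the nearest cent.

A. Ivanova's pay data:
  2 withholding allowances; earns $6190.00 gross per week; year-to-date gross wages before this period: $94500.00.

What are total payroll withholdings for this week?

$1873.03

Wage Tax: taxable = $6190.00 − 2×$170.00 = $5850.00
  $669.56 + 30.12% × ($5850.00 − $4300.00) = $669.56 + 30.12% × $1550.00 = $1136.42
Medical Insurance Levy: 4.3% × $6190.00 = $266.17
Disability Insurance: 7.6% × $6190.00 = $470.44
Total: $1136.42 + $266.17 + $470.44 = $1873.03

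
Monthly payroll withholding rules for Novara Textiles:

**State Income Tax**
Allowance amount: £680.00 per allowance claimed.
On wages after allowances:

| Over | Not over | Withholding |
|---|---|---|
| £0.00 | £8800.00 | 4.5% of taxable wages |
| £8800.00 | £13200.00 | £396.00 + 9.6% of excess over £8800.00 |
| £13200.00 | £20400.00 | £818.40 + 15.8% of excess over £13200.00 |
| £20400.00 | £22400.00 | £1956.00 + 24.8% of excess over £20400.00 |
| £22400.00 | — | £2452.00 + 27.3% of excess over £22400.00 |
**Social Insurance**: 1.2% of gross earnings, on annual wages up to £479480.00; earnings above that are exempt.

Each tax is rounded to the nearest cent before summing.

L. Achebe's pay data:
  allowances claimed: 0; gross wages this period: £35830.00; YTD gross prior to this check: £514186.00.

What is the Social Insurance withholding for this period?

£0.00

Social Insurance: YTD £514186.00 ≥ cap £479480.00 → £0.00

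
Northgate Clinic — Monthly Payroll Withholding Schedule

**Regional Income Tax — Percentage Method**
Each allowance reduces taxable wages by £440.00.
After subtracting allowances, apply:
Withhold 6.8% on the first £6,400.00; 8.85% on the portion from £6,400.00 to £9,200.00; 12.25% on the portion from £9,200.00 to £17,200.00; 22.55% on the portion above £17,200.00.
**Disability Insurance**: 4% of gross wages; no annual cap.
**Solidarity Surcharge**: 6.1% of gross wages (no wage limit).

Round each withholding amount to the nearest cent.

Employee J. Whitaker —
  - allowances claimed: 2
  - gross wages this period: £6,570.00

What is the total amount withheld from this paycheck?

Regional Income Tax: taxable = £6,570.00 − 2×£440.00 = £5,690.00
  6.8% × £5,690.00 = £386.92
Disability Insurance: 4% × £6,570.00 = £262.80
Solidarity Surcharge: 6.1% × £6,570.00 = £400.77
Total: £386.92 + £262.80 + £400.77 = £1,050.49

£1,050.49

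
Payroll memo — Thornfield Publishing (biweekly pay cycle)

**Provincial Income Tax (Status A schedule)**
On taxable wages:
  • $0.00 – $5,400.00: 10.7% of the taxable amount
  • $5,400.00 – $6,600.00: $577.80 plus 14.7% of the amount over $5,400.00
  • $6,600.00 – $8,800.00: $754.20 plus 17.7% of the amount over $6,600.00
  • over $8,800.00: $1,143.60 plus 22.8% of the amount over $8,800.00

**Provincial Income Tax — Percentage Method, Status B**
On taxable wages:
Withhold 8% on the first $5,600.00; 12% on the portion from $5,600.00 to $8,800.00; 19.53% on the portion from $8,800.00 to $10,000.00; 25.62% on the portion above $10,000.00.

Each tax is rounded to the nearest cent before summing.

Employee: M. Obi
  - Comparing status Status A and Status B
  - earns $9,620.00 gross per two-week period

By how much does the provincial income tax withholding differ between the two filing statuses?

$338.41

Provincial Income Tax (Status A): taxable = $9,620.00
  $1,143.60 + 22.8% × ($9,620.00 − $8,800.00) = $1,143.60 + 22.8% × $820.00 = $1,330.56
Provincial Income Tax (Status B): taxable = $9,620.00
  $832.00 + 19.53% × ($9,620.00 − $8,800.00) = $832.00 + 19.53% × $820.00 = $992.15
Difference: |$1,330.56 − $992.15| = $338.41 (higher under Status A)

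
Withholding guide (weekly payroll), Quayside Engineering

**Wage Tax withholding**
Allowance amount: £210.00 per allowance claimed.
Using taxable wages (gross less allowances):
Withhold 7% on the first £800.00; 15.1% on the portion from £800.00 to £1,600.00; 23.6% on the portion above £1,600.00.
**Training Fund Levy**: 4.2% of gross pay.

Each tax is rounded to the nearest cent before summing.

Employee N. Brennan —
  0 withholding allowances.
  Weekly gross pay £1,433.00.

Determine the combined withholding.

£211.77

Wage Tax: taxable = £1,433.00
  £56.00 + 15.1% × (£1,433.00 − £800.00) = £56.00 + 15.1% × £633.00 = £151.58
Training Fund Levy: 4.2% × £1,433.00 = £60.19
Total: £151.58 + £60.19 = £211.77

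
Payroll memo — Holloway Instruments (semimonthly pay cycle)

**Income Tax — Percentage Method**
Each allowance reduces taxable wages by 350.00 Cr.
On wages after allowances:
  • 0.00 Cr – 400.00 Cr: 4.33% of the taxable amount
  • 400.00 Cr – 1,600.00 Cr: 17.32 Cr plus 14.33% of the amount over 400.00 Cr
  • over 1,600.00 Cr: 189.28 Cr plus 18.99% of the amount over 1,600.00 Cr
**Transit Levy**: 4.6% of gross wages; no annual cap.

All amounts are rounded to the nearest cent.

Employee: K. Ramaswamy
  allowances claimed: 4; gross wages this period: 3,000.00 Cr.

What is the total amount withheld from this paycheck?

327.28 Cr

Income Tax: taxable = 3,000.00 Cr − 4×350.00 Cr = 1,600.00 Cr
  17.32 Cr + 14.33% × (1,600.00 Cr − 400.00 Cr) = 17.32 Cr + 14.33% × 1,200.00 Cr = 189.28 Cr
Transit Levy: 4.6% × 3,000.00 Cr = 138.00 Cr
Total: 189.28 Cr + 138.00 Cr = 327.28 Cr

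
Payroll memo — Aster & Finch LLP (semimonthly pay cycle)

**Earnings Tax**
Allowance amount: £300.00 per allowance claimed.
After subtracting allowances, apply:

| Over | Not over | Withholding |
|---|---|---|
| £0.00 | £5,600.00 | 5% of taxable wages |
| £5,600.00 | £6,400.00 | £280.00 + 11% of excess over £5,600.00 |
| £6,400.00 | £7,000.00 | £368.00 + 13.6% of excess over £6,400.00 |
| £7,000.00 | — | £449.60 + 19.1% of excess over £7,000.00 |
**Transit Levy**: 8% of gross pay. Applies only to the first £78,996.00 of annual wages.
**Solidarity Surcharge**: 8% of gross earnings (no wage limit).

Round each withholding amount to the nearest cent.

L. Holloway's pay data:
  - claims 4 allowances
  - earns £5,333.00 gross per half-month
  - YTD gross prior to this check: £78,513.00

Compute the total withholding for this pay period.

£671.93

Earnings Tax: taxable = £5,333.00 − 4×£300.00 = £4,133.00
  5% × £4,133.00 = £206.65
Transit Levy: cap £78,996.00 − YTD £78,513.00 = £483.00 subject; 8% × £483.00 = £38.64
Solidarity Surcharge: 8% × £5,333.00 = £426.64
Total: £206.65 + £38.64 + £426.64 = £671.93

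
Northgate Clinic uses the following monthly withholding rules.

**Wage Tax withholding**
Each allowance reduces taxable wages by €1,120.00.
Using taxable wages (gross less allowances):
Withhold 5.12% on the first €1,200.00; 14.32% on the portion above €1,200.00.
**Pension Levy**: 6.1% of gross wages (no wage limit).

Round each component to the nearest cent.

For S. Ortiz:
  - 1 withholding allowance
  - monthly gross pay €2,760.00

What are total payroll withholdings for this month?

Wage Tax: taxable = €2,760.00 − 1×€1,120.00 = €1,640.00
  €61.44 + 14.32% × (€1,640.00 − €1,200.00) = €61.44 + 14.32% × €440.00 = €124.45
Pension Levy: 6.1% × €2,760.00 = €168.36
Total: €124.45 + €168.36 = €292.81

€292.81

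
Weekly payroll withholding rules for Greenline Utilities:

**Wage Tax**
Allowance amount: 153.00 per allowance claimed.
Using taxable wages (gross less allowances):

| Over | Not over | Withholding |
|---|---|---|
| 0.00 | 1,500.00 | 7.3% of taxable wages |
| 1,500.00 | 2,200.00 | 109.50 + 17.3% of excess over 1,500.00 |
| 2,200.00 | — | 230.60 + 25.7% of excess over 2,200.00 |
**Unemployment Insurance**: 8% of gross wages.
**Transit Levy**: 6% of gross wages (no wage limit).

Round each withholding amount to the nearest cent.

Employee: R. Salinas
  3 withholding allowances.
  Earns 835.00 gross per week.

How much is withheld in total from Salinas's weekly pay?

144.35

Wage Tax: taxable = 835.00 − 3×153.00 = 376.00
  7.3% × 376.00 = 27.45
Unemployment Insurance: 8% × 835.00 = 66.80
Transit Levy: 6% × 835.00 = 50.10
Total: 27.45 + 66.80 + 50.10 = 144.35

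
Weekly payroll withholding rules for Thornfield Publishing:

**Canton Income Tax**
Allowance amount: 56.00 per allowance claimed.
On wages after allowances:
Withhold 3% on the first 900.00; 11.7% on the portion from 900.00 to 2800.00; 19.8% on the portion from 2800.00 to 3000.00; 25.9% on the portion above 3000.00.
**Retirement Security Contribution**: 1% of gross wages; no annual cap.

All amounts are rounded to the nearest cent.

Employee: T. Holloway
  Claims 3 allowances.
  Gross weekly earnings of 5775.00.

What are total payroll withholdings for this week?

1021.86

Canton Income Tax: taxable = 5775.00 − 3×56.00 = 5607.00
  288.90 + 25.9% × (5607.00 − 3000.00) = 288.90 + 25.9% × 2607.00 = 964.11
Retirement Security Contribution: 1% × 5775.00 = 57.75
Total: 964.11 + 57.75 = 1021.86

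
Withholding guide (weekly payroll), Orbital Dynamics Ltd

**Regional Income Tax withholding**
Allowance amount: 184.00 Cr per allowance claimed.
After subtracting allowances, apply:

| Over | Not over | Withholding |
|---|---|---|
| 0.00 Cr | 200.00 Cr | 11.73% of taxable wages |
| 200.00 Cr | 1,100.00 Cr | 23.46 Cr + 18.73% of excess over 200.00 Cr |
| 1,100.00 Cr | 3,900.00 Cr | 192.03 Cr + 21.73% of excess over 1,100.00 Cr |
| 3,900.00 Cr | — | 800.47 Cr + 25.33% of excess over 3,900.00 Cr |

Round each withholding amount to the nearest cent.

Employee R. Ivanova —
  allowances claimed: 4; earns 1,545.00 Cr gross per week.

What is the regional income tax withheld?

137.53 Cr

Regional Income Tax: taxable = 1,545.00 Cr − 4×184.00 Cr = 809.00 Cr
  23.46 Cr + 18.73% × (809.00 Cr − 200.00 Cr) = 23.46 Cr + 18.73% × 609.00 Cr = 137.53 Cr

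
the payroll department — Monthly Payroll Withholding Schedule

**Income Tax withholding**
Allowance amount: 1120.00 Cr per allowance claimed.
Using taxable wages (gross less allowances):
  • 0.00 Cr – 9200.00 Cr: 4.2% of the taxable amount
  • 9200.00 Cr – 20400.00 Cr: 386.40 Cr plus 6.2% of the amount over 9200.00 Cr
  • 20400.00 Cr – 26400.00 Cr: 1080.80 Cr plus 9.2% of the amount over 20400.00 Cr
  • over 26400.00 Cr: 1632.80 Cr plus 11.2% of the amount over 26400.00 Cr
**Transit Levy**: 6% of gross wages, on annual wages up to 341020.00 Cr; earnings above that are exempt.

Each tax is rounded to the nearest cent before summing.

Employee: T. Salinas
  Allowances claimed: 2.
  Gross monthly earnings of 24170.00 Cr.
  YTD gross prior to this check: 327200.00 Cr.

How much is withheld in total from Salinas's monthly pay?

2050.76 Cr

Income Tax: taxable = 24170.00 Cr − 2×1120.00 Cr = 21930.00 Cr
  1080.80 Cr + 9.2% × (21930.00 Cr − 20400.00 Cr) = 1080.80 Cr + 9.2% × 1530.00 Cr = 1221.56 Cr
Transit Levy: cap 341020.00 Cr − YTD 327200.00 Cr = 13820.00 Cr subject; 6% × 13820.00 Cr = 829.20 Cr
Total: 1221.56 Cr + 829.20 Cr = 2050.76 Cr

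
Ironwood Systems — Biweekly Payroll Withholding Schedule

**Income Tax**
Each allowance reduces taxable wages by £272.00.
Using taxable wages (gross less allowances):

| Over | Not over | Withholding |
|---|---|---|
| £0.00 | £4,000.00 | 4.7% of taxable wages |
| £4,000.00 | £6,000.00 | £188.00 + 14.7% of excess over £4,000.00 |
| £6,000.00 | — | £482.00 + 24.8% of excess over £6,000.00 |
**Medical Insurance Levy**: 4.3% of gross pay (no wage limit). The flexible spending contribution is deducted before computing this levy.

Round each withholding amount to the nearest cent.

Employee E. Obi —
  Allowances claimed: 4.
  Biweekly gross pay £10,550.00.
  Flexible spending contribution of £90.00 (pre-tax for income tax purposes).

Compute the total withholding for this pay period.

£1,768.04

Income Tax: taxable = £10,550.00 − £90.00 − 4×£272.00 = £9,372.00
  £482.00 + 24.8% × (£9,372.00 − £6,000.00) = £482.00 + 24.8% × £3,372.00 = £1,318.26
Medical Insurance Levy: 4.3% × £10,460.00 = £449.78
Total: £1,318.26 + £449.78 = £1,768.04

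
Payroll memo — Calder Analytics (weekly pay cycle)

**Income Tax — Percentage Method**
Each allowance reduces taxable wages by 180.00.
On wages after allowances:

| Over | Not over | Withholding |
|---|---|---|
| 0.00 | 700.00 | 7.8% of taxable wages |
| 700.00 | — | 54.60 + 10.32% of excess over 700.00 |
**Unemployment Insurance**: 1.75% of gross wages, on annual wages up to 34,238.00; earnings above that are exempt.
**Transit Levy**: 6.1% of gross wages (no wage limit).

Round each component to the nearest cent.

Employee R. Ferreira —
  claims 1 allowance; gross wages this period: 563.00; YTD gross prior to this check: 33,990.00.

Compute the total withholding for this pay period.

68.55

Income Tax: taxable = 563.00 − 1×180.00 = 383.00
  7.8% × 383.00 = 29.87
Unemployment Insurance: cap 34,238.00 − YTD 33,990.00 = 248.00 subject; 1.75% × 248.00 = 4.34
Transit Levy: 6.1% × 563.00 = 34.34
Total: 29.87 + 4.34 + 34.34 = 68.55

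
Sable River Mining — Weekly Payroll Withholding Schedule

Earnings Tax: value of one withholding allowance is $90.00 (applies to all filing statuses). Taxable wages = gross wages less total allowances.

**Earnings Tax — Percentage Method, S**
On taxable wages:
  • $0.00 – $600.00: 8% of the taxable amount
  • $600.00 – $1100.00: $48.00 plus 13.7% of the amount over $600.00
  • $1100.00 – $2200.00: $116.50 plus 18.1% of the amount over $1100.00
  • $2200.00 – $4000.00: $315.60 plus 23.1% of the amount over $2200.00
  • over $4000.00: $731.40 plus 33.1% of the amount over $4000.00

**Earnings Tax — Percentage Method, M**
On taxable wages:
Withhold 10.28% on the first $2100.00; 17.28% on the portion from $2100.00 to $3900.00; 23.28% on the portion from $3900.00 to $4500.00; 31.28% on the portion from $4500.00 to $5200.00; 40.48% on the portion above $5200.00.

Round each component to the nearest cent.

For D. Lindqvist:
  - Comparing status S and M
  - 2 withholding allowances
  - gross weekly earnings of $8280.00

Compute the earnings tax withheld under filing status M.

$2059.48

Earnings Tax (M): taxable = $8280.00 − 2×$90.00 = $8100.00
  $885.56 + 40.48% × ($8100.00 − $5200.00) = $885.56 + 40.48% × $2900.00 = $2059.48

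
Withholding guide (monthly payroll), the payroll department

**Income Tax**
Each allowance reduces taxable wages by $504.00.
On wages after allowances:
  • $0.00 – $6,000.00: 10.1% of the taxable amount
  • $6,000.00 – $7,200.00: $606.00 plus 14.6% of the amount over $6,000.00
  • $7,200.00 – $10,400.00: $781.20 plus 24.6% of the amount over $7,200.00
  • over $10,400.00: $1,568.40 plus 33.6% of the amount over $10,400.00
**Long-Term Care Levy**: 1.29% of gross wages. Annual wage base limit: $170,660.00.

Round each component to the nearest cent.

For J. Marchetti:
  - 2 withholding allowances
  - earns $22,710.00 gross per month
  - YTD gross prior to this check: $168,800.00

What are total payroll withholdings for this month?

Income Tax: taxable = $22,710.00 − 2×$504.00 = $21,702.00
  $1,568.40 + 33.6% × ($21,702.00 − $10,400.00) = $1,568.40 + 33.6% × $11,302.00 = $5,365.87
Long-Term Care Levy: cap $170,660.00 − YTD $168,800.00 = $1,860.00 subject; 1.29% × $1,860.00 = $23.99
Total: $5,365.87 + $23.99 = $5,389.86

$5,389.86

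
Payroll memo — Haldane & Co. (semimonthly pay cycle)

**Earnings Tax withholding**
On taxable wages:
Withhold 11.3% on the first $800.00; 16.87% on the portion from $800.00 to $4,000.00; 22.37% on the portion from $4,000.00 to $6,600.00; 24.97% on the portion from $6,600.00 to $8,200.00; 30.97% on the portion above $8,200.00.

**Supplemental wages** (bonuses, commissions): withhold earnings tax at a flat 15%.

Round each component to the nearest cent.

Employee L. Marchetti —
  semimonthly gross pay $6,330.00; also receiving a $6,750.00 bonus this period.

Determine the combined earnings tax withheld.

Earnings Tax: taxable = $6,330.00
  $630.24 + 22.37% × ($6,330.00 − $4,000.00) = $630.24 + 22.37% × $2,330.00 = $1,151.46
Supplemental (15% flat on bonus): 15% × $6,750.00 = $1,012.50
Total earnings tax: $1,151.46 + $1,012.50 = $2,163.96

$2,163.96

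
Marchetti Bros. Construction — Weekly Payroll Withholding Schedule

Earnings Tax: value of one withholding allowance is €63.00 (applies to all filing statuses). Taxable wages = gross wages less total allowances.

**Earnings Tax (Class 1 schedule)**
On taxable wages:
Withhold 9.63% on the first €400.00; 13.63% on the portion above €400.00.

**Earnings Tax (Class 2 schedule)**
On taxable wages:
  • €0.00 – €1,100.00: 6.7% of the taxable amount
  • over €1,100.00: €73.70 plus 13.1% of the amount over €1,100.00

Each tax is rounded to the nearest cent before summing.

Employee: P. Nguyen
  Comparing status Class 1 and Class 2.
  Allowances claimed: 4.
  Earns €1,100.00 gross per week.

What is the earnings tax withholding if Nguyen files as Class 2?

€56.82

Earnings Tax (Class 2): taxable = €1,100.00 − 4×€63.00 = €848.00
  6.7% × €848.00 = €56.82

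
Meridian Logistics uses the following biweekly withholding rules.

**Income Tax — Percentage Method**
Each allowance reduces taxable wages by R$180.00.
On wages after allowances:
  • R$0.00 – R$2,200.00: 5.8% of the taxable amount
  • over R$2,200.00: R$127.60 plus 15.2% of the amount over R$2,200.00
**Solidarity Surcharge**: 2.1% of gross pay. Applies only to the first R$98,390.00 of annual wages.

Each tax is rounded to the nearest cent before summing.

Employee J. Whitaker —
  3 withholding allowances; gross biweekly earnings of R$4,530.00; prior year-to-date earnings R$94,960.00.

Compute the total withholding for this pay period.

Income Tax: taxable = R$4,530.00 − 3×R$180.00 = R$3,990.00
  R$127.60 + 15.2% × (R$3,990.00 − R$2,200.00) = R$127.60 + 15.2% × R$1,790.00 = R$399.68
Solidarity Surcharge: cap R$98,390.00 − YTD R$94,960.00 = R$3,430.00 subject; 2.1% × R$3,430.00 = R$72.03
Total: R$399.68 + R$72.03 = R$471.71

R$471.71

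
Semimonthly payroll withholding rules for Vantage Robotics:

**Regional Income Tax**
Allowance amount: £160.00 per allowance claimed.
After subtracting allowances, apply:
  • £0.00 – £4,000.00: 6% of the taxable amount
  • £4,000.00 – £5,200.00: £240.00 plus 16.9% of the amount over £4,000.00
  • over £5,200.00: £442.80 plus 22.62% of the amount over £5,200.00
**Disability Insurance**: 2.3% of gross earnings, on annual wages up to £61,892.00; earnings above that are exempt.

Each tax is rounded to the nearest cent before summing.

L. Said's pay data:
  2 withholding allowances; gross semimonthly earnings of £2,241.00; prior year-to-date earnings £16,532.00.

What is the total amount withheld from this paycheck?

Regional Income Tax: taxable = £2,241.00 − 2×£160.00 = £1,921.00
  6% × £1,921.00 = £115.26
Disability Insurance: 2.3% × £2,241.00 = £51.54
Total: £115.26 + £51.54 = £166.80

£166.80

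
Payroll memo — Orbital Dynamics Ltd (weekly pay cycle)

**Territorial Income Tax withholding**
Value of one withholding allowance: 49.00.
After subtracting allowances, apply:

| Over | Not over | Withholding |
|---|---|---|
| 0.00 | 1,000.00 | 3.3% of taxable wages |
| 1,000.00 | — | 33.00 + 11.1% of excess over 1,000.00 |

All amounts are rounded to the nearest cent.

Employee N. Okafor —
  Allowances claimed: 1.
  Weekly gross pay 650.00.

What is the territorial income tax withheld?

Territorial Income Tax: taxable = 650.00 − 1×49.00 = 601.00
  3.3% × 601.00 = 19.83

19.83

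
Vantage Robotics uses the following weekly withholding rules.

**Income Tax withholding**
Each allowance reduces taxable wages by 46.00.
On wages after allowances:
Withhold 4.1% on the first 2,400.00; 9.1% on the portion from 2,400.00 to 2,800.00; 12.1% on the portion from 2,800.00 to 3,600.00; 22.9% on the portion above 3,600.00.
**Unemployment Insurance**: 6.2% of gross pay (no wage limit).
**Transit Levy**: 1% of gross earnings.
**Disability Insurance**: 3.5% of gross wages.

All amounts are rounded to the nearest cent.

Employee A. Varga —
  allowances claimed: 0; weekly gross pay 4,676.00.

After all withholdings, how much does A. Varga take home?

3,697.67

Income Tax: taxable = 4,676.00
  231.60 + 22.9% × (4,676.00 − 3,600.00) = 231.60 + 22.9% × 1,076.00 = 478.00
Unemployment Insurance: 6.2% × 4,676.00 = 289.91
Transit Levy: 1% × 4,676.00 = 46.76
Disability Insurance: 3.5% × 4,676.00 = 163.66
Total withheld: 478.00 + 289.91 + 46.76 + 163.66 = 978.33
Net pay: 4,676.00 − 978.33 = 3,697.67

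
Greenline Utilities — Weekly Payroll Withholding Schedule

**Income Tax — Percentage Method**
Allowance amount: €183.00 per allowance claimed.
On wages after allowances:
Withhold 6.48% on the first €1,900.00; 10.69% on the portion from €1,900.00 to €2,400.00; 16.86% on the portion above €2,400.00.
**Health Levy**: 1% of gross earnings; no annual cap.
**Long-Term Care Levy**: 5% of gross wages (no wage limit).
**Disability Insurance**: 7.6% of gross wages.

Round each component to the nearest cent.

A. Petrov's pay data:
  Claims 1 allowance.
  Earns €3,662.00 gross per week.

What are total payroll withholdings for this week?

Income Tax: taxable = €3,662.00 − 1×€183.00 = €3,479.00
  €176.57 + 16.86% × (€3,479.00 − €2,400.00) = €176.57 + 16.86% × €1,079.00 = €358.49
Health Levy: 1% × €3,662.00 = €36.62
Long-Term Care Levy: 5% × €3,662.00 = €183.10
Disability Insurance: 7.6% × €3,662.00 = €278.31
Total: €358.49 + €36.62 + €183.10 + €278.31 = €856.52

€856.52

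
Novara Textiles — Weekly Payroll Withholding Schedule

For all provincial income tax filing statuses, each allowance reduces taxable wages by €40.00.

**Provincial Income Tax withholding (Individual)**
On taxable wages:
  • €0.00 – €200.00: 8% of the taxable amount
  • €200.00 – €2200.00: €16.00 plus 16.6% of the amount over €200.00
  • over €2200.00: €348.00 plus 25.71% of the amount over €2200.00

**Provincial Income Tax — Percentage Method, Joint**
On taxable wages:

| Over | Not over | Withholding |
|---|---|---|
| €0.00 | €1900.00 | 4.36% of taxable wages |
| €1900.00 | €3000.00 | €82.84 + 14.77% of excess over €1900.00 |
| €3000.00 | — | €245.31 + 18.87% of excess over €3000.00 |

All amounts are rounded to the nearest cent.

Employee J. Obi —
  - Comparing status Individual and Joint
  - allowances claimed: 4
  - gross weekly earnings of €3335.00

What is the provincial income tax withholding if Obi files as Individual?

Provincial Income Tax (Individual): taxable = €3335.00 − 4×€40.00 = €3175.00
  €348.00 + 25.71% × (€3175.00 − €2200.00) = €348.00 + 25.71% × €975.00 = €598.67

€598.67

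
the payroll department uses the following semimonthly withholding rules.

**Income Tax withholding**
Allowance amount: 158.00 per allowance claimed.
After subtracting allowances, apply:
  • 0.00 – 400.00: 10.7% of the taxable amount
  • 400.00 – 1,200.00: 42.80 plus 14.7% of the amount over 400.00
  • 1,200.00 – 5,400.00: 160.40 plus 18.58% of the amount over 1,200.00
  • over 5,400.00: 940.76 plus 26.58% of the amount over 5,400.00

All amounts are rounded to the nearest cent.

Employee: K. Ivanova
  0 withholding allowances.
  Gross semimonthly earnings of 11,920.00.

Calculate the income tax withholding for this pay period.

2,673.78

Income Tax: taxable = 11,920.00
  940.76 + 26.58% × (11,920.00 − 5,400.00) = 940.76 + 26.58% × 6,520.00 = 2,673.78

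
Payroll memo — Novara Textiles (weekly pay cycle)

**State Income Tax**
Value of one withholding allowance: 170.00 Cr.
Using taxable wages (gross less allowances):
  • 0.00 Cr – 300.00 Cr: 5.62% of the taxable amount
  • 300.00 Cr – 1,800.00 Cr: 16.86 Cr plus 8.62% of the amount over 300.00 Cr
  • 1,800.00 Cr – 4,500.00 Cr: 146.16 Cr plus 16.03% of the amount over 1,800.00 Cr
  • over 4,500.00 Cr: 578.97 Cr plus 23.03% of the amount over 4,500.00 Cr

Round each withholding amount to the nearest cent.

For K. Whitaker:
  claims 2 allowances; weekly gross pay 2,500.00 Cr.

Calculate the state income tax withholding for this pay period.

203.87 Cr

State Income Tax: taxable = 2,500.00 Cr − 2×170.00 Cr = 2,160.00 Cr
  146.16 Cr + 16.03% × (2,160.00 Cr − 1,800.00 Cr) = 146.16 Cr + 16.03% × 360.00 Cr = 203.87 Cr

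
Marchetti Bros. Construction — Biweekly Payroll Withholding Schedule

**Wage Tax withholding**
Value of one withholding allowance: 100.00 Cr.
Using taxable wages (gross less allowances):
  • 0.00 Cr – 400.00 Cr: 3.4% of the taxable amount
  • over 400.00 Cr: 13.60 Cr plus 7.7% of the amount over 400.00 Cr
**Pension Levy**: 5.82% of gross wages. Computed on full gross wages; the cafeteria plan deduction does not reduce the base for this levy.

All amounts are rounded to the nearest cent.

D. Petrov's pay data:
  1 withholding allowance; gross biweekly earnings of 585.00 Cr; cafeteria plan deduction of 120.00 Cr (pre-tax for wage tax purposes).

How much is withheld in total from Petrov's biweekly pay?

46.46 Cr

Wage Tax: taxable = 585.00 Cr − 120.00 Cr − 1×100.00 Cr = 365.00 Cr
  3.4% × 365.00 Cr = 12.41 Cr
Pension Levy: 5.82% × 585.00 Cr = 34.05 Cr
Total: 12.41 Cr + 34.05 Cr = 46.46 Cr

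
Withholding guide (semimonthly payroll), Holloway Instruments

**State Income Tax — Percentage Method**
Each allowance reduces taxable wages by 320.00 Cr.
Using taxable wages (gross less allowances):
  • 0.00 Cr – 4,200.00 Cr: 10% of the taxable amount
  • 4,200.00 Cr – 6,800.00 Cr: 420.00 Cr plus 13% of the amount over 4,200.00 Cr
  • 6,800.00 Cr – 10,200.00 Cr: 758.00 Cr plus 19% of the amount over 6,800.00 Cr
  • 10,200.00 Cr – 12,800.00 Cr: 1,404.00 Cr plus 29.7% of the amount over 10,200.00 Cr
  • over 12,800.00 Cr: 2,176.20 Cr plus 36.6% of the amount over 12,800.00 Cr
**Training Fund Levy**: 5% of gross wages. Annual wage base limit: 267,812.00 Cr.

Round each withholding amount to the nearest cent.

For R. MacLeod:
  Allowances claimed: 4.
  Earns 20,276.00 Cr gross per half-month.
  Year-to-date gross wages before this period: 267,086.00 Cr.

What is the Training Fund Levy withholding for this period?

36.30 Cr

Training Fund Levy: cap 267,812.00 Cr − YTD 267,086.00 Cr = 726.00 Cr subject; 5% × 726.00 Cr = 36.30 Cr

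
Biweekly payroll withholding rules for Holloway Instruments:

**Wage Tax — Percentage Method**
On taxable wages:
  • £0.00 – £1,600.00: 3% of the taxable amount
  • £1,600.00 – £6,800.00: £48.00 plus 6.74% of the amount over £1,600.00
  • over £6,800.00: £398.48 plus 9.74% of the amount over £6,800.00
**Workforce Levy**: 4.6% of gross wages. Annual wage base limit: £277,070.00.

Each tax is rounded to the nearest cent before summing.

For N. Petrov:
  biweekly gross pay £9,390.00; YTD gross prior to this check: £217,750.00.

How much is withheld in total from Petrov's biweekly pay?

£1,082.69

Wage Tax: taxable = £9,390.00
  £398.48 + 9.74% × (£9,390.00 − £6,800.00) = £398.48 + 9.74% × £2,590.00 = £650.75
Workforce Levy: 4.6% × £9,390.00 = £431.94
Total: £650.75 + £431.94 = £1,082.69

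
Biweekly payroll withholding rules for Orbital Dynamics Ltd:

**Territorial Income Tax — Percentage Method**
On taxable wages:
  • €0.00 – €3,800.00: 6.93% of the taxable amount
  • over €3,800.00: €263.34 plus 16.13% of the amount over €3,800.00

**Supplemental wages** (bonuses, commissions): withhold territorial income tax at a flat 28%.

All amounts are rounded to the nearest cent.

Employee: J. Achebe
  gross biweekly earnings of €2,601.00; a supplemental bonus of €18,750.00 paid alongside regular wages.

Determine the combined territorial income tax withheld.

Territorial Income Tax: taxable = €2,601.00
  6.93% × €2,601.00 = €180.25
Supplemental (28% flat on bonus): 28% × €18,750.00 = €5,250.00
Total territorial income tax: €180.25 + €5,250.00 = €5,430.25

€5,430.25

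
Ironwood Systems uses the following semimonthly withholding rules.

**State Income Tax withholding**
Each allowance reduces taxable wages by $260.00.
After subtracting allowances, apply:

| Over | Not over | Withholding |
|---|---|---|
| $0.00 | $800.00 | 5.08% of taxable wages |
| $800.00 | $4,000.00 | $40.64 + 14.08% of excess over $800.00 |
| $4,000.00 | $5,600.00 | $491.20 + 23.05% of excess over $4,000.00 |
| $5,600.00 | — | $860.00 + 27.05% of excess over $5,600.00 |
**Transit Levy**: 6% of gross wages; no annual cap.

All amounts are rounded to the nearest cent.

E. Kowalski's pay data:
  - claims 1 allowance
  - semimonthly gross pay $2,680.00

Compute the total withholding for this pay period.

State Income Tax: taxable = $2,680.00 − 1×$260.00 = $2,420.00
  $40.64 + 14.08% × ($2,420.00 − $800.00) = $40.64 + 14.08% × $1,620.00 = $268.74
Transit Levy: 6% × $2,680.00 = $160.80
Total: $268.74 + $160.80 = $429.54

$429.54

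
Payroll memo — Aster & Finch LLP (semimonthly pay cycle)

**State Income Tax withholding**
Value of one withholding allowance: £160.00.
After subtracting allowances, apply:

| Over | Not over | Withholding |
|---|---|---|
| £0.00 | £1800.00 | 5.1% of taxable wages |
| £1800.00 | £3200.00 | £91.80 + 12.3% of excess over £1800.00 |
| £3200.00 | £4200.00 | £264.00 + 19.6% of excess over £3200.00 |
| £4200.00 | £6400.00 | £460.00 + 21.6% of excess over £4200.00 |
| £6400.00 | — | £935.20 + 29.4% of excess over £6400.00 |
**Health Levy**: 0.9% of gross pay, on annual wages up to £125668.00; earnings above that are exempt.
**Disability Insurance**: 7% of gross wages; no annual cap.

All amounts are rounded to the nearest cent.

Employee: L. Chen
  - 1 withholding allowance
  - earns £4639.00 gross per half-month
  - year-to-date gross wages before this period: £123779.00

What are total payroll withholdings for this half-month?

£861.99

State Income Tax: taxable = £4639.00 − 1×£160.00 = £4479.00
  £460.00 + 21.6% × (£4479.00 − £4200.00) = £460.00 + 21.6% × £279.00 = £520.26
Health Levy: cap £125668.00 − YTD £123779.00 = £1889.00 subject; 0.9% × £1889.00 = £17.00
Disability Insurance: 7% × £4639.00 = £324.73
Total: £520.26 + £17.00 + £324.73 = £861.99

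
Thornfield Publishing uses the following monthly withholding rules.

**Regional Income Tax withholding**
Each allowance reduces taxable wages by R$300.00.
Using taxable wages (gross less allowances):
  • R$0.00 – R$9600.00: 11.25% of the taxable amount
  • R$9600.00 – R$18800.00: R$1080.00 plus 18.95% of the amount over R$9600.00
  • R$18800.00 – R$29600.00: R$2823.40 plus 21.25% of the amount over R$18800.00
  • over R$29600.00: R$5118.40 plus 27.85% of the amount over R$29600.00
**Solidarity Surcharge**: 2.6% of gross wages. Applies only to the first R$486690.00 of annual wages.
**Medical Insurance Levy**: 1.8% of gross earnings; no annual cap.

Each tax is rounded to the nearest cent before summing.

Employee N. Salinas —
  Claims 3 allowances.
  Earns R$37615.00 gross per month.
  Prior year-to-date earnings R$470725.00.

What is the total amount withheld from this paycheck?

Regional Income Tax: taxable = R$37615.00 − 3×R$300.00 = R$36715.00
  R$5118.40 + 27.85% × (R$36715.00 − R$29600.00) = R$5118.40 + 27.85% × R$7115.00 = R$7099.93
Solidarity Surcharge: cap R$486690.00 − YTD R$470725.00 = R$15965.00 subject; 2.6% × R$15965.00 = R$415.09
Medical Insurance Levy: 1.8% × R$37615.00 = R$677.07
Total: R$7099.93 + R$415.09 + R$677.07 = R$8192.09

R$8192.09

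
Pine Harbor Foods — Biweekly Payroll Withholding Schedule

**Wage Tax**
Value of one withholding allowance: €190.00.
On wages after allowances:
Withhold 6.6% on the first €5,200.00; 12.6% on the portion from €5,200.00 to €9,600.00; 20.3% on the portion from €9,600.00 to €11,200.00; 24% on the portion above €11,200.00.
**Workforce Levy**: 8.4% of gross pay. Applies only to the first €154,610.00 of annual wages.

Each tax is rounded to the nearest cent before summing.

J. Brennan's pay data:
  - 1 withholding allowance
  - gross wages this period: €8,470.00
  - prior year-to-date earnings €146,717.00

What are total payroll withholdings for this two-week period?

€1,394.29

Wage Tax: taxable = €8,470.00 − 1×€190.00 = €8,280.00
  €343.20 + 12.6% × (€8,280.00 − €5,200.00) = €343.20 + 12.6% × €3,080.00 = €731.28
Workforce Levy: cap €154,610.00 − YTD €146,717.00 = €7,893.00 subject; 8.4% × €7,893.00 = €663.01
Total: €731.28 + €663.01 = €1,394.29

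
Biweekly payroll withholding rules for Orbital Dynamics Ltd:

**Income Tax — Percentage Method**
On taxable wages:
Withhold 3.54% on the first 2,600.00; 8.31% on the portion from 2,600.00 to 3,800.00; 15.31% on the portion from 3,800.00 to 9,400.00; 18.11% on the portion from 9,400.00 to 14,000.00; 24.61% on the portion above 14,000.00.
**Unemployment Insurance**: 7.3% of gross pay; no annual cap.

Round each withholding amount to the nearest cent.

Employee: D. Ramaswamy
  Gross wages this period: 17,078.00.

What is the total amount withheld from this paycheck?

3,886.37

Income Tax: taxable = 17,078.00
  1,882.18 + 24.61% × (17,078.00 − 14,000.00) = 1,882.18 + 24.61% × 3,078.00 = 2,639.68
Unemployment Insurance: 7.3% × 17,078.00 = 1,246.69
Total: 2,639.68 + 1,246.69 = 3,886.37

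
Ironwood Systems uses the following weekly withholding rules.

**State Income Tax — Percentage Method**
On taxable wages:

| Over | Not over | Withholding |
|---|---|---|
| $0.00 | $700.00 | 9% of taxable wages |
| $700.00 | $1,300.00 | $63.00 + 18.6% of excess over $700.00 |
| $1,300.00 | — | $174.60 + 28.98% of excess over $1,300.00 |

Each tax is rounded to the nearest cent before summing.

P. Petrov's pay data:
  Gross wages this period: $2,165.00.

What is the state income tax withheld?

$425.28

State Income Tax: taxable = $2,165.00
  $174.60 + 28.98% × ($2,165.00 − $1,300.00) = $174.60 + 28.98% × $865.00 = $425.28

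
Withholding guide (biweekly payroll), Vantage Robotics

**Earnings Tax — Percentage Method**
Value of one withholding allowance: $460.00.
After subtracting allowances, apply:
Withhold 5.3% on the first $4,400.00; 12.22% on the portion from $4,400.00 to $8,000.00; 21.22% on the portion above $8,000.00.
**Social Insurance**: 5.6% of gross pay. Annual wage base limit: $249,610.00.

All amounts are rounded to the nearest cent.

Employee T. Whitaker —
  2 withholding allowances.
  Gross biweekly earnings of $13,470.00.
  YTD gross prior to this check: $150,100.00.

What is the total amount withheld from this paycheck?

$2,392.95

Earnings Tax: taxable = $13,470.00 − 2×$460.00 = $12,550.00
  $673.12 + 21.22% × ($12,550.00 − $8,000.00) = $673.12 + 21.22% × $4,550.00 = $1,638.63
Social Insurance: 5.6% × $13,470.00 = $754.32
Total: $1,638.63 + $754.32 = $2,392.95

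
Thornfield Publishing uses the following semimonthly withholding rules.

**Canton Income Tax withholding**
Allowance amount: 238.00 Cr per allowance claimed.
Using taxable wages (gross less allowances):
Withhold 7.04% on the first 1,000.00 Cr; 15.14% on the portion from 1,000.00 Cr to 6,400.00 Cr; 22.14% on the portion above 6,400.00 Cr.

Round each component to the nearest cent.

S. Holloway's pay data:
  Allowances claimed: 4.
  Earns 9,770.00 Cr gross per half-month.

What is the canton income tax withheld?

Canton Income Tax: taxable = 9,770.00 Cr − 4×238.00 Cr = 8,818.00 Cr
  887.96 Cr + 22.14% × (8,818.00 Cr − 6,400.00 Cr) = 887.96 Cr + 22.14% × 2,418.00 Cr = 1,423.31 Cr

1,423.31 Cr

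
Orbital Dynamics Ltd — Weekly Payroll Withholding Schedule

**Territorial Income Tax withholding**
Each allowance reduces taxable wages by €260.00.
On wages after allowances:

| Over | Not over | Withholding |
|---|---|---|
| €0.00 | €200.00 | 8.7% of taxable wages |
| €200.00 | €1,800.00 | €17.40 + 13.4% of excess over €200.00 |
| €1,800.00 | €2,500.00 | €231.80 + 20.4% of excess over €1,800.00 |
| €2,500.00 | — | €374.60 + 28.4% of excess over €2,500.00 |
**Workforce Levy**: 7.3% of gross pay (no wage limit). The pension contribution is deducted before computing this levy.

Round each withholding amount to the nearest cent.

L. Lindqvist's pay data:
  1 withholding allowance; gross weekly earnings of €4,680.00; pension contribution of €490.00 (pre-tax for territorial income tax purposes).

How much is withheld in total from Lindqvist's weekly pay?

€1,086.59

Territorial Income Tax: taxable = €4,680.00 − €490.00 − 1×€260.00 = €3,930.00
  €374.60 + 28.4% × (€3,930.00 − €2,500.00) = €374.60 + 28.4% × €1,430.00 = €780.72
Workforce Levy: 7.3% × €4,190.00 = €305.87
Total: €780.72 + €305.87 = €1,086.59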